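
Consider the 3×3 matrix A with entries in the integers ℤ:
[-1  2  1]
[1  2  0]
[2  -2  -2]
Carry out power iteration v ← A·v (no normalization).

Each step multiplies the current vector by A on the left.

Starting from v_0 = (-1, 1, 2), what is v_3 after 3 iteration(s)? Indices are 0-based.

v_0 = (-1, 1, 2).
v_1 = A·v_0 = (5, 1, -8).
v_2 = A·v_1 = (-11, 7, 24).
v_3 = A·v_2 = (49, 3, -84).

v_3 = (49, 3, -84)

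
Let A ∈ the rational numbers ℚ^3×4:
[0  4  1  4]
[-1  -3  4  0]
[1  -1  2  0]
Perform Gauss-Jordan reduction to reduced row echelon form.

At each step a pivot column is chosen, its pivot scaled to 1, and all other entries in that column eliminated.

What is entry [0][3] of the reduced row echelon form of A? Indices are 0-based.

step 1: exchange rows 0,1
step 1: normalize row 0 (÷-1) = (1, 3, -4, 0)
  row 2: subtract 1×row0 = (0, -4, 6, 0)
step 2: normalize row 1 (÷4) = (0, 1, 1/4, 1)
  row 0: subtract 3×row1 = (1, 0, -19/4, -3)
  row 2: subtract -4×row1 = (0, 0, 7, 4)
step 3: normalize row 2 (÷7) = (0, 0, 1, 4/7)
  row 0: subtract -19/4×row2 = (1, 0, 0, -2/7)
  row 1: subtract 1/4×row2 = (0, 1, 0, 6/7)

M[0][3] = -2/7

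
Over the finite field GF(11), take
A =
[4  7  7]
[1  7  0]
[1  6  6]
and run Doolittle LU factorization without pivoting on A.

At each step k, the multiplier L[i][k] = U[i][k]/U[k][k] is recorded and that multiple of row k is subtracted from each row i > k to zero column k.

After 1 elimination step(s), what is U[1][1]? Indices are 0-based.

[col 0] pivot 4
  R1 -= 3*R0 → (0, 8, 1)  (L[1][0] := 3)
  R2 -= 3*R0 → (0, 7, 7)  (L[2][0] := 3)

U[1][1] = 8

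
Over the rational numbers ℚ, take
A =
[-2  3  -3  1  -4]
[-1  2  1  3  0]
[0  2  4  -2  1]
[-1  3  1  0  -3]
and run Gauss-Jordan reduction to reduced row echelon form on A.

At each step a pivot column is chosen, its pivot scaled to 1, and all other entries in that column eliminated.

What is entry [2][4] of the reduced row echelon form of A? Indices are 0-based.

M[2][4] = 7/3

step 1: normalize row 0 (÷-2) = (1, -3/2, 3/2, -1/2, 2)
  row 1: subtract -1×row0 = (0, 1/2, 5/2, 5/2, 2)
  row 3: subtract -1×row0 = (0, 3/2, 5/2, -1/2, -1)
step 2: normalize row 1 (÷1/2) = (0, 1, 5, 5, 4)
  row 0: subtract -3/2×row1 = (1, 0, 9, 7, 8)
  row 2: subtract 2×row1 = (0, 0, -6, -12, -7)
  row 3: subtract 3/2×row1 = (0, 0, -5, -8, -7)
step 3: normalize row 2 (÷-6) = (0, 0, 1, 2, 7/6)
  row 0: subtract 9×row2 = (1, 0, 0, -11, -5/2)
  row 1: subtract 5×row2 = (0, 1, 0, -5, -11/6)
  row 3: subtract -5×row2 = (0, 0, 0, 2, -7/6)
step 4: normalize row 3 (÷2) = (0, 0, 0, 1, -7/12)
  row 0: subtract -11×row3 = (1, 0, 0, 0, -107/12)
  row 1: subtract -5×row3 = (0, 1, 0, 0, -19/4)
  row 2: subtract 2×row3 = (0, 0, 1, 0, 7/3)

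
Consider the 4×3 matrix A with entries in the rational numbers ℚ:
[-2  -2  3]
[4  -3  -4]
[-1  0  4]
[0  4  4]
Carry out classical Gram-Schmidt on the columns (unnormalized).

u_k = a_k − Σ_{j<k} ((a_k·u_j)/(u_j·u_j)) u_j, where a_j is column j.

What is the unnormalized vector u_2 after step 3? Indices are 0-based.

Step 1: u_0 = a_0 = (-2, 4, -1, 0).
Step 2: u_1 = a_1 − (-8/21)·u_0 = (-58/21, -31/21, -8/21, 4).
Step 3: u_2 = a_2 − (-26/21)·u_0 − (254/545)·u_1 = (987/545, 894/545, 1602/545, 1164/545).

u_2 = (987/545, 894/545, 1602/545, 1164/545)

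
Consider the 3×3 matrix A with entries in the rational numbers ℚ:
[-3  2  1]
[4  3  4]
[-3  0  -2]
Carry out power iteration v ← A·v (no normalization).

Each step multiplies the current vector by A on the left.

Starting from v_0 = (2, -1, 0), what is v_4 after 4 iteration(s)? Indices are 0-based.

v_0 = (2, -1, 0).
v_1 = A·v_0 = (-8, 5, -6).
v_2 = A·v_1 = (28, -41, 36).
v_3 = A·v_2 = (-130, 133, -156).
v_4 = A·v_3 = (500, -745, 702).

v_4 = (500, -745, 702)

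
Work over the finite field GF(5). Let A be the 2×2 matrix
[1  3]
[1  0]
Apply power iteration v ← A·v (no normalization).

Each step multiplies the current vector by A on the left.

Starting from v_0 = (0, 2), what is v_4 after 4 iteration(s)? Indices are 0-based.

v_4 = (2, 4)

v_0 = (0, 2).
v_1 = A·v_0 = (1, 0).
v_2 = A·v_1 = (1, 1).
v_3 = A·v_2 = (4, 1).
v_4 = A·v_3 = (2, 4).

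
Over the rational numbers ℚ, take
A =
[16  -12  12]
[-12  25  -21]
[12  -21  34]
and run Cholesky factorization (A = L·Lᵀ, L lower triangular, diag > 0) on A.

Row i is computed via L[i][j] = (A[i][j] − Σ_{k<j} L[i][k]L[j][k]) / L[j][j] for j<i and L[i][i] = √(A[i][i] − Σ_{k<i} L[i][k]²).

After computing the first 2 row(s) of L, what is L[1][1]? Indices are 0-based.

L[1][1] = 4

Step 1: L[0][0] = √(16) = 4.
  L[1][0] = (-12) / L[0][0] = -3.
Step 2: L[1][1] = √(16) = 4.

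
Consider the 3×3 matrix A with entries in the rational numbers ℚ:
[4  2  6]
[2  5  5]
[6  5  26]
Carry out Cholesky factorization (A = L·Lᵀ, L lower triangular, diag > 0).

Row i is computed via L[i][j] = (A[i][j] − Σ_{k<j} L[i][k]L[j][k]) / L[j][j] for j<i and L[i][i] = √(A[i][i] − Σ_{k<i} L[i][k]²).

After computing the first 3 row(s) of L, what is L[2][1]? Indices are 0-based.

L[2][1] = 1

Step 1: L[0][0] = √(4) = 2.
  L[1][0] = (2) / L[0][0] = 1.
Step 2: L[1][1] = √(4) = 2.
  L[2][0] = (6) / L[0][0] = 3.
  L[2][1] = (2) / L[1][1] = 1.
Step 3: L[2][2] = √(16) = 4.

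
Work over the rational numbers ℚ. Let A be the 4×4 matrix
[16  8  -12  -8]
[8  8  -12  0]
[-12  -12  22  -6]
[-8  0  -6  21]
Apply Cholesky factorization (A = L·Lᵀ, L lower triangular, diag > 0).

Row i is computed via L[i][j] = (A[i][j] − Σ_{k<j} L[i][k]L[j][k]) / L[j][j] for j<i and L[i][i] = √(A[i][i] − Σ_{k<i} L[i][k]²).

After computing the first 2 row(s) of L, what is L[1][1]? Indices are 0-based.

Step 1: L[0][0] = √(16) = 4.
  L[1][0] = (8) / L[0][0] = 2.
Step 2: L[1][1] = √(4) = 2.

L[1][1] = 2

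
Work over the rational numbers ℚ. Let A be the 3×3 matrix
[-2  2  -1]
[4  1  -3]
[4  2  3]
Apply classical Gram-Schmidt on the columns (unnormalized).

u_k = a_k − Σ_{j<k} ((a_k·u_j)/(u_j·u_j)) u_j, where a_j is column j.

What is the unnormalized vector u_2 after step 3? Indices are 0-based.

u_2 = (-14/13, -42/13, 35/13)

Step 1: u_0 = a_0 = (-2, 4, 4).
Step 2: u_1 = a_1 − (2/9)·u_0 = (22/9, 1/9, 10/9).
Step 3: u_2 = a_2 − (1/18)·u_0 − (1/13)·u_1 = (-14/13, -42/13, 35/13).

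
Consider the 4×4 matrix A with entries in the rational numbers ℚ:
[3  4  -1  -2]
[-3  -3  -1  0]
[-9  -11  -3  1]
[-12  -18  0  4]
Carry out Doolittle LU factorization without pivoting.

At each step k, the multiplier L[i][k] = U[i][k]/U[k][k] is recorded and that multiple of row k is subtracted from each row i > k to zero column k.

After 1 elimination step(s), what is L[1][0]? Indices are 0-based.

k=0: U[0][0]=3
  eliminate (1,0): mult=-1, new row 1: (0, 1, -2, -2); set L[1][0]=-1
  eliminate (2,0): mult=-3, new row 2: (0, 1, -6, -5); set L[2][0]=-3
  eliminate (3,0): mult=-4, new row 3: (0, -2, -4, -4); set L[3][0]=-4

L[1][0] = -1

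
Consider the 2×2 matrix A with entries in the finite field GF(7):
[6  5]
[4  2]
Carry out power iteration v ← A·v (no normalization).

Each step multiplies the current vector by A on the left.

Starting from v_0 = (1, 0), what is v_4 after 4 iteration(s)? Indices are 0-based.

v_0 = (1, 0).
v_1 = A·v_0 = (6, 4).
v_2 = A·v_1 = (0, 4).
v_3 = A·v_2 = (6, 1).
v_4 = A·v_3 = (6, 5).

v_4 = (6, 5)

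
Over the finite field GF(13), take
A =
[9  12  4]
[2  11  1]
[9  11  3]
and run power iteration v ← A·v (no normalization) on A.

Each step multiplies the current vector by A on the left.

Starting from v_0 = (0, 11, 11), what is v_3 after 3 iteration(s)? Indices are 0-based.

v_3 = (5, 0, 9)

v_0 = (0, 11, 11).
v_1 = A·v_0 = (7, 2, 11).
v_2 = A·v_1 = (1, 8, 1).
v_3 = A·v_2 = (5, 0, 9).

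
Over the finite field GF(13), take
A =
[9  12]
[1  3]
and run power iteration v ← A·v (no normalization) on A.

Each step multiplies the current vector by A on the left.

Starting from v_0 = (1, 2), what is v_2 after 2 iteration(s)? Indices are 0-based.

v_2 = (4, 2)

v_0 = (1, 2).
v_1 = A·v_0 = (7, 7).
v_2 = A·v_1 = (4, 2).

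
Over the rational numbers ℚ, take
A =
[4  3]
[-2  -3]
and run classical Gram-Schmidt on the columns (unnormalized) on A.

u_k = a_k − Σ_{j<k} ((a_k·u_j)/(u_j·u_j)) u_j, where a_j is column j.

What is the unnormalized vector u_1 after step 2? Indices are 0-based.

u_1 = (-3/5, -6/5)

Step 1: u_0 = a_0 = (4, -2).
Step 2: u_1 = a_1 − (9/10)·u_0 = (-3/5, -6/5).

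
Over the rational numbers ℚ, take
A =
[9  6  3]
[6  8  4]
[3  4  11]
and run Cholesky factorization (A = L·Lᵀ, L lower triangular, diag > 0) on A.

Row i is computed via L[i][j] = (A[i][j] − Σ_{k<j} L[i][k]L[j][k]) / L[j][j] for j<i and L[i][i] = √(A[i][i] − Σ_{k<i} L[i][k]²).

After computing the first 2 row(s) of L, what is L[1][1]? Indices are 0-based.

L[1][1] = 2

Step 1: L[0][0] = √(9) = 3.
  L[1][0] = (6) / L[0][0] = 2.
Step 2: L[1][1] = √(4) = 2.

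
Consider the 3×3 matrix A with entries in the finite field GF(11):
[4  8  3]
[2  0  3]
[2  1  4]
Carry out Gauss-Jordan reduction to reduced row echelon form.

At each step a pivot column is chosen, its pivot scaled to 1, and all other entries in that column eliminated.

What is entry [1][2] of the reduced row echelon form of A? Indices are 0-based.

step 1: normalize row 0 (÷4) = (1, 2, 9)
  row 1: subtract 2×row0 = (0, 7, 7)
  row 2: subtract 2×row0 = (0, 8, 8)
step 2: normalize row 1 (÷7) = (0, 1, 1)
  row 0: subtract 2×row1 = (1, 0, 7)
  row 2: subtract 8×row1 = (0, 0, 0)
skip col 2 (zero from row 2)

M[1][2] = 1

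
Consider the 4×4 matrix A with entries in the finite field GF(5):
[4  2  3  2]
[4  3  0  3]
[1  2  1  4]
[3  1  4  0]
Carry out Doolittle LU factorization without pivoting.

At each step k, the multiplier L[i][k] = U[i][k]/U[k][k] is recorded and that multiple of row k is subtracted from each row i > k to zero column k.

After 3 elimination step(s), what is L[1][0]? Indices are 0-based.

L[1][0] = 1

Step 1: pivot at (0,0) is 4.
  row1 ← row1 − (1)·row0  ⇒  L[1][0]=1, U row1=(0, 1, 2, 1)
  row2 ← row2 − (4)·row0  ⇒  L[2][0]=4, U row2=(0, 4, 4, 1)
  row3 ← row3 − (2)·row0  ⇒  L[3][0]=2, U row3=(0, 2, 3, 1)
Step 2: pivot at (1,1) is 1.
  row2 ← row2 − (4)·row1  ⇒  L[2][1]=4, U row2=(0, 0, 1, 2)
  row3 ← row3 − (2)·row1  ⇒  L[3][1]=2, U row3=(0, 0, 4, 4)
Step 3: pivot at (2,2) is 1.
  row3 ← row3 − (4)·row2  ⇒  L[3][2]=4, U row3=(0, 0, 0, 1)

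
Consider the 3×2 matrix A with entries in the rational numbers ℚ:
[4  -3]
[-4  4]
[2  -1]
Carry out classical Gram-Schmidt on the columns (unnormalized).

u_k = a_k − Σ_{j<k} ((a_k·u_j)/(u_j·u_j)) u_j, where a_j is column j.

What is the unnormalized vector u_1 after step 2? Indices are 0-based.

u_1 = (1/3, 2/3, 2/3)

Step 1: u_0 = a_0 = (4, -4, 2).
Step 2: u_1 = a_1 − (-5/6)·u_0 = (1/3, 2/3, 2/3).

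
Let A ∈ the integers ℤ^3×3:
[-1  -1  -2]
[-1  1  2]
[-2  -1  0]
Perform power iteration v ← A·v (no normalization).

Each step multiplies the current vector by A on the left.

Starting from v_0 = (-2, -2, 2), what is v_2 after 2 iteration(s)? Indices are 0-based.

v_2 = (-16, 16, -4)

v_0 = (-2, -2, 2).
v_1 = A·v_0 = (0, 4, 6).
v_2 = A·v_1 = (-16, 16, -4).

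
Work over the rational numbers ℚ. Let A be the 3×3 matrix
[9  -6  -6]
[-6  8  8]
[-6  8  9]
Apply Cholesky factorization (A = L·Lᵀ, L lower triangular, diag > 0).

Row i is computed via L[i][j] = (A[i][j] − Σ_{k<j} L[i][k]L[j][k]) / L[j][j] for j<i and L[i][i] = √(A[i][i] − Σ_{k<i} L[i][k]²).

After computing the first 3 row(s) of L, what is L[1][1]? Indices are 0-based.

L[1][1] = 2

Step 1: L[0][0] = √(9) = 3.
  L[1][0] = (-6) / L[0][0] = -2.
Step 2: L[1][1] = √(4) = 2.
  L[2][0] = (-6) / L[0][0] = -2.
  L[2][1] = (4) / L[1][1] = 2.
Step 3: L[2][2] = √(1) = 1.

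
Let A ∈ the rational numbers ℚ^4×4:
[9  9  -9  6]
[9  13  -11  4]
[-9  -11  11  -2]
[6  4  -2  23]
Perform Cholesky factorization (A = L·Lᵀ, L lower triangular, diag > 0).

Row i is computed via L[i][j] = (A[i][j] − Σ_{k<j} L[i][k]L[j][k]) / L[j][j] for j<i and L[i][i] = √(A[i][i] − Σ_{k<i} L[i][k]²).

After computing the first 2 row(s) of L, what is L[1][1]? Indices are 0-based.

Step 1: L[0][0] = √(9) = 3.
  L[1][0] = (9) / L[0][0] = 3.
Step 2: L[1][1] = √(4) = 2.

L[1][1] = 2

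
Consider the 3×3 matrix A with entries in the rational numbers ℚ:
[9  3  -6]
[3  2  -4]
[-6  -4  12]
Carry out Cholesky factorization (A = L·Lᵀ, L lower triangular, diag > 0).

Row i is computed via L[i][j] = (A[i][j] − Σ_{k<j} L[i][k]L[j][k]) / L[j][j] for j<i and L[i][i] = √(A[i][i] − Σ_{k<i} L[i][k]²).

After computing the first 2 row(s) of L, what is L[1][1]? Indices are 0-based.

Step 1: L[0][0] = √(9) = 3.
  L[1][0] = (3) / L[0][0] = 1.
Step 2: L[1][1] = √(1) = 1.

L[1][1] = 1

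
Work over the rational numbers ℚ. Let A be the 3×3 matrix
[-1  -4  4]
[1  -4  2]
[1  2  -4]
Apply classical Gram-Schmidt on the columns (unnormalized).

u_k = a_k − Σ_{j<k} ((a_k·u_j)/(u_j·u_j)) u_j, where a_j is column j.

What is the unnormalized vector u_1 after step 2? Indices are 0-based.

Step 1: u_0 = a_0 = (-1, 1, 1).
Step 2: u_1 = a_1 − (2/3)·u_0 = (-10/3, -14/3, 4/3).

u_1 = (-10/3, -14/3, 4/3)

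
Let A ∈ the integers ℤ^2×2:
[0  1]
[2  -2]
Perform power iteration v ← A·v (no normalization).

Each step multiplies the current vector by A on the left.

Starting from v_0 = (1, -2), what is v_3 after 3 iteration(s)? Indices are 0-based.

v_0 = (1, -2).
v_1 = A·v_0 = (-2, 6).
v_2 = A·v_1 = (6, -16).
v_3 = A·v_2 = (-16, 44).

v_3 = (-16, 44)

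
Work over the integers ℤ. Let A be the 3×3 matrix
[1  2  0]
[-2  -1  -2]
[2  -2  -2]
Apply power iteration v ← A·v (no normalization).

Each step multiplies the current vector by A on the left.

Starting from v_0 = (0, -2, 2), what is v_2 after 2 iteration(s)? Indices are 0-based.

v_0 = (0, -2, 2).
v_1 = A·v_0 = (-4, -2, 0).
v_2 = A·v_1 = (-8, 10, -4).

v_2 = (-8, 10, -4)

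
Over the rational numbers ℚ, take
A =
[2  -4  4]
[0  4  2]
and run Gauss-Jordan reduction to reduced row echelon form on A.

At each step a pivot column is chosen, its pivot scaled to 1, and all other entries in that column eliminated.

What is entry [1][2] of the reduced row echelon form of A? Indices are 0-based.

step 1: normalize row 0 (÷2) = (1, -2, 2)
step 2: normalize row 1 (÷4) = (0, 1, 1/2)
  row 0: subtract -2×row1 = (1, 0, 3)

M[1][2] = 1/2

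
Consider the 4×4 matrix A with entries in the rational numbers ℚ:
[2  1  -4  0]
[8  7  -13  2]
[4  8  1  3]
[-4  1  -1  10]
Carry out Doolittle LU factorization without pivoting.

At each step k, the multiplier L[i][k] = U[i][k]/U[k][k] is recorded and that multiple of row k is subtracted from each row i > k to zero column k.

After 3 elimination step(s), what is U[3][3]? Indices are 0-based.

[col 0] pivot 2
  R1 -= 4*R0 → (0, 3, 3, 2)  (L[1][0] := 4)
  R2 -= 2*R0 → (0, 6, 9, 3)  (L[2][0] := 2)
  R3 -= -2*R0 → (0, 3, -9, 10)  (L[3][0] := -2)
[col 1] pivot 3
  R2 -= 2*R1 → (0, 0, 3, -1)  (L[2][1] := 2)
  R3 -= 1*R1 → (0, 0, -12, 8)  (L[3][1] := 1)
[col 2] pivot 3
  R3 -= -4*R2 → (0, 0, 0, 4)  (L[3][2] := -4)

U[3][3] = 4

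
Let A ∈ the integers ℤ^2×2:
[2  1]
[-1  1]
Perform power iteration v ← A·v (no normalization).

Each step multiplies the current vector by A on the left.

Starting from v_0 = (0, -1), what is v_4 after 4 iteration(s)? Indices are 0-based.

v_4 = (-9, 9)

v_0 = (0, -1).
v_1 = A·v_0 = (-1, -1).
v_2 = A·v_1 = (-3, 0).
v_3 = A·v_2 = (-6, 3).
v_4 = A·v_3 = (-9, 9).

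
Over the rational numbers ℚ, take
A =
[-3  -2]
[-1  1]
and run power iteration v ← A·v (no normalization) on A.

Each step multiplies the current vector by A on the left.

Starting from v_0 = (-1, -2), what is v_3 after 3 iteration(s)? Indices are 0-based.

v_0 = (-1, -2).
v_1 = A·v_0 = (7, -1).
v_2 = A·v_1 = (-19, -8).
v_3 = A·v_2 = (73, 11).

v_3 = (73, 11)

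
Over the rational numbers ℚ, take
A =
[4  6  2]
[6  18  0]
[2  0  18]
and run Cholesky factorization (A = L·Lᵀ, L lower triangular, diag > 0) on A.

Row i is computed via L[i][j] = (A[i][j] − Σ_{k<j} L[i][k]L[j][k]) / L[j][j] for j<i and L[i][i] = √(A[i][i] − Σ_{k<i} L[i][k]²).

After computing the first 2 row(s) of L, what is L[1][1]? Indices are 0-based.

L[1][1] = 3

Step 1: L[0][0] = √(4) = 2.
  L[1][0] = (6) / L[0][0] = 3.
Step 2: L[1][1] = √(9) = 3.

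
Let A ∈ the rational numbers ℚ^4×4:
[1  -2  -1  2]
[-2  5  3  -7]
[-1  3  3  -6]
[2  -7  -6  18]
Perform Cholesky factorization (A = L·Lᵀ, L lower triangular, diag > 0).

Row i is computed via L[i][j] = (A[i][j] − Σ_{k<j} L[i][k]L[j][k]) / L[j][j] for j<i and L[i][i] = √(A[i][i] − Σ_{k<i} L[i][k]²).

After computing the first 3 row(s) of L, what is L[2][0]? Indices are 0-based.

L[2][0] = -1

Step 1: L[0][0] = √(1) = 1.
  L[1][0] = (-2) / L[0][0] = -2.
Step 2: L[1][1] = √(1) = 1.
  L[2][0] = (-1) / L[0][0] = -1.
  L[2][1] = (1) / L[1][1] = 1.
Step 3: L[2][2] = √(1) = 1.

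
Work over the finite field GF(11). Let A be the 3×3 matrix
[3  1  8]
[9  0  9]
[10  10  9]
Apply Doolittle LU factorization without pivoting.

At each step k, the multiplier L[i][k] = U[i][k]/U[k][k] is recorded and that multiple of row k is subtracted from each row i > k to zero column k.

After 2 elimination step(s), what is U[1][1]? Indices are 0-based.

[col 0] pivot 3
  R1 -= 3*R0 → (0, 8, 7)  (L[1][0] := 3)
  R2 -= 7*R0 → (0, 3, 8)  (L[2][0] := 7)
[col 1] pivot 8
  R2 -= 10*R1 → (0, 0, 4)  (L[2][1] := 10)

U[1][1] = 8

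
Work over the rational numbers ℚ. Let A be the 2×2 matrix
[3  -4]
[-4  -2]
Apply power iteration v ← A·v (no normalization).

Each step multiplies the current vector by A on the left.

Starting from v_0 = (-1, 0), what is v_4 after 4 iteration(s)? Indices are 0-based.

v_0 = (-1, 0).
v_1 = A·v_0 = (-3, 4).
v_2 = A·v_1 = (-25, 4).
v_3 = A·v_2 = (-91, 92).
v_4 = A·v_3 = (-641, 180).

v_4 = (-641, 180)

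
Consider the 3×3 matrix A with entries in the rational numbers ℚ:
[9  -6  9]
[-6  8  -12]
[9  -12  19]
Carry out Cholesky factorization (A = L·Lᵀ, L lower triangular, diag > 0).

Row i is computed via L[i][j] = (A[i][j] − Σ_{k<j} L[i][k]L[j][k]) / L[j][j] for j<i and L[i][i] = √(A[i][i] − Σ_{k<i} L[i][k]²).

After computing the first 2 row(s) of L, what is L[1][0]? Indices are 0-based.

Step 1: L[0][0] = √(9) = 3.
  L[1][0] = (-6) / L[0][0] = -2.
Step 2: L[1][1] = √(4) = 2.

L[1][0] = -2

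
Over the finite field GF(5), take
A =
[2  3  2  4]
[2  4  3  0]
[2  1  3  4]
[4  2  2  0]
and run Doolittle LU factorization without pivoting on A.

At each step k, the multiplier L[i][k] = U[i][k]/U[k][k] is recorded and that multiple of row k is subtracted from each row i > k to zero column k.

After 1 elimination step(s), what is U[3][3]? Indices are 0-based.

[col 0] pivot 2
  R1 -= 1*R0 → (0, 1, 1, 1)  (L[1][0] := 1)
  R2 -= 1*R0 → (0, 3, 1, 0)  (L[2][0] := 1)
  R3 -= 2*R0 → (0, 1, 3, 2)  (L[3][0] := 2)

U[3][3] = 2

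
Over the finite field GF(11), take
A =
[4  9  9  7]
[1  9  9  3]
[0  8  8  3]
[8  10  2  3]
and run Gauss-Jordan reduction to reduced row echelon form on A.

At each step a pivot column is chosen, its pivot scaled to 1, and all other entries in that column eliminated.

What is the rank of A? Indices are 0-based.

[1] R0 /= 4  ⇒  (1, 5, 5, 10)
     R1 -= 1·R0  ⇒  (0, 4, 4, 4)
     R3 -= 8·R0  ⇒  (0, 3, 6, 0)
[2] R1 /= 4  ⇒  (0, 1, 1, 1)
     R0 -= 5·R1  ⇒  (1, 0, 0, 5)
     R2 -= 8·R1  ⇒  (0, 0, 0, 6)
     R3 -= 3·R1  ⇒  (0, 0, 3, 8)
[3] R2 <-> R3
[3] R2 /= 3  ⇒  (0, 0, 1, 10)
     R1 -= 1·R2  ⇒  (0, 1, 0, 2)
[4] R3 /= 6  ⇒  (0, 0, 0, 1)
     R0 -= 5·R3  ⇒  (1, 0, 0, 0)
     R1 -= 2·R3  ⇒  (0, 1, 0, 0)
     R2 -= 10·R3  ⇒  (0, 0, 1, 0)

rank = 4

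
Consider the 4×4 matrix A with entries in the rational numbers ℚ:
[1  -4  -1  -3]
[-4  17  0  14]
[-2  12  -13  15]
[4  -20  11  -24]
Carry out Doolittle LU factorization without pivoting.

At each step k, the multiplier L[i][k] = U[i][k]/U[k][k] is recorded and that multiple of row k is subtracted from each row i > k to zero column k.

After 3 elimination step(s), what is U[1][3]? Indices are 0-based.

U[1][3] = 2

Step 1: pivot at (0,0) is 1.
  row1 ← row1 − (-4)·row0  ⇒  L[1][0]=-4, U row1=(0, 1, -4, 2)
  row2 ← row2 − (-2)·row0  ⇒  L[2][0]=-2, U row2=(0, 4, -15, 9)
  row3 ← row3 − (4)·row0  ⇒  L[3][0]=4, U row3=(0, -4, 15, -12)
Step 2: pivot at (1,1) is 1.
  row2 ← row2 − (4)·row1  ⇒  L[2][1]=4, U row2=(0, 0, 1, 1)
  row3 ← row3 − (-4)·row1  ⇒  L[3][1]=-4, U row3=(0, 0, -1, -4)
Step 3: pivot at (2,2) is 1.
  row3 ← row3 − (-1)·row2  ⇒  L[3][2]=-1, U row3=(0, 0, 0, -3)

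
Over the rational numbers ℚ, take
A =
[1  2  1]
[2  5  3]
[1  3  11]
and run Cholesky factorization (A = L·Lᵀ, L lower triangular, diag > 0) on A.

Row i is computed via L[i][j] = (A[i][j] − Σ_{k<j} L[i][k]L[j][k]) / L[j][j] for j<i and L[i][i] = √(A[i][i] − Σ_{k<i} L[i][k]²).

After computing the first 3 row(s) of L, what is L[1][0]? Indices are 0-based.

Step 1: L[0][0] = √(1) = 1.
  L[1][0] = (2) / L[0][0] = 2.
Step 2: L[1][1] = √(1) = 1.
  L[2][0] = (1) / L[0][0] = 1.
  L[2][1] = (1) / L[1][1] = 1.
Step 3: L[2][2] = √(9) = 3.

L[1][0] = 2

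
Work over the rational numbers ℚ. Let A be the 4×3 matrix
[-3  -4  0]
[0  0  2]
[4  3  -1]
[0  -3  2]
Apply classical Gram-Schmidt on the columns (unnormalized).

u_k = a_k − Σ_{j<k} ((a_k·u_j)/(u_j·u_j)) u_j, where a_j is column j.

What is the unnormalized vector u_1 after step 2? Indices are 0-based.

u_1 = (-28/25, 0, -21/25, -3)

Step 1: u_0 = a_0 = (-3, 0, 4, 0).
Step 2: u_1 = a_1 − (24/25)·u_0 = (-28/25, 0, -21/25, -3).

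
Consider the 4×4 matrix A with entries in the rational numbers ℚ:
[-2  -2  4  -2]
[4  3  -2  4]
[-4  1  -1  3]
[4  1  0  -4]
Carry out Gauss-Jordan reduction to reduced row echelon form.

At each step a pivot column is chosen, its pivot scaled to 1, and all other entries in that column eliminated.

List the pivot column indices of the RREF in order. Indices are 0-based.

step 1: normalize row 0 (÷-2) = (1, 1, -2, 1)
  row 1: subtract 4×row0 = (0, -1, 6, 0)
  row 2: subtract -4×row0 = (0, 5, -9, 7)
  row 3: subtract 4×row0 = (0, -3, 8, -8)
step 2: normalize row 1 (÷-1) = (0, 1, -6, 0)
  row 0: subtract 1×row1 = (1, 0, 4, 1)
  row 2: subtract 5×row1 = (0, 0, 21, 7)
  row 3: subtract -3×row1 = (0, 0, -10, -8)
step 3: normalize row 2 (÷21) = (0, 0, 1, 1/3)
  row 0: subtract 4×row2 = (1, 0, 0, -1/3)
  row 1: subtract -6×row2 = (0, 1, 0, 2)
  row 3: subtract -10×row2 = (0, 0, 0, -14/3)
step 4: normalize row 3 (÷-14/3) = (0, 0, 0, 1)
  row 0: subtract -1/3×row3 = (1, 0, 0, 0)
  row 1: subtract 2×row3 = (0, 1, 0, 0)
  row 2: subtract 1/3×row3 = (0, 0, 1, 0)

pivot columns: 0, 1, 2, 3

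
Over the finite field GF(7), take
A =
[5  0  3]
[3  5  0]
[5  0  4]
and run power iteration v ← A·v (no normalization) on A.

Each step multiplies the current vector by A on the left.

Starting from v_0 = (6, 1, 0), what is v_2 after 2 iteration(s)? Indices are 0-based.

v_2 = (2, 2, 4)

v_0 = (6, 1, 0).
v_1 = A·v_0 = (2, 2, 2).
v_2 = A·v_1 = (2, 2, 4).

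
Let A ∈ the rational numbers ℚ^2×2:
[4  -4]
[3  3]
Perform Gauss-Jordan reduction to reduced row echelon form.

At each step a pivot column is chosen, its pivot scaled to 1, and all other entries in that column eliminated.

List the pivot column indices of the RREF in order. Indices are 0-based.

pivot columns: 0, 1

[1] R0 /= 4  ⇒  (1, -1)
     R1 -= 3·R0  ⇒  (0, 6)
[2] R1 /= 6  ⇒  (0, 1)
     R0 -= -1·R1  ⇒  (1, 0)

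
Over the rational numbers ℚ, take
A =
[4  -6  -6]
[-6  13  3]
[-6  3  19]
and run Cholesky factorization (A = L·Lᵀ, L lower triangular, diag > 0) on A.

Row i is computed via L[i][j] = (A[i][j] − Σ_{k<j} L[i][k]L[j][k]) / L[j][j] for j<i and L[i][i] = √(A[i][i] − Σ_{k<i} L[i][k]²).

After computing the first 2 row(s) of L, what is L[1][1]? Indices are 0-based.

L[1][1] = 2

Step 1: L[0][0] = √(4) = 2.
  L[1][0] = (-6) / L[0][0] = -3.
Step 2: L[1][1] = √(4) = 2.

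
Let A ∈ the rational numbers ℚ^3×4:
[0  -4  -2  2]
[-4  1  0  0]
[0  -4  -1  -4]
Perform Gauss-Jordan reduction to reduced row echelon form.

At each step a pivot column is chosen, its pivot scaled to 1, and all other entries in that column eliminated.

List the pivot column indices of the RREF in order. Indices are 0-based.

pivot columns: 0, 1, 2

step 1: exchange rows 0,1
step 1: normalize row 0 (÷-4) = (1, -1/4, 0, 0)
step 2: normalize row 1 (÷-4) = (0, 1, 1/2, -1/2)
  row 0: subtract -1/4×row1 = (1, 0, 1/8, -1/8)
  row 2: subtract -4×row1 = (0, 0, 1, -6)
step 3: normalize row 2 (÷1) = (0, 0, 1, -6)
  row 0: subtract 1/8×row2 = (1, 0, 0, 5/8)
  row 1: subtract 1/2×row2 = (0, 1, 0, 5/2)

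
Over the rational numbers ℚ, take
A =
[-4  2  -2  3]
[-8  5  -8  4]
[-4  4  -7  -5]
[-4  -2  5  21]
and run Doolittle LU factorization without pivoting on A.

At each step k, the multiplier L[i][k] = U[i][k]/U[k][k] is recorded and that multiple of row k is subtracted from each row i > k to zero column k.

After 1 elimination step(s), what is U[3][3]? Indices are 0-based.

[col 0] pivot -4
  R1 -= 2*R0 → (0, 1, -4, -2)  (L[1][0] := 2)
  R2 -= 1*R0 → (0, 2, -5, -8)  (L[2][0] := 1)
  R3 -= 1*R0 → (0, -4, 7, 18)  (L[3][0] := 1)

U[3][3] = 18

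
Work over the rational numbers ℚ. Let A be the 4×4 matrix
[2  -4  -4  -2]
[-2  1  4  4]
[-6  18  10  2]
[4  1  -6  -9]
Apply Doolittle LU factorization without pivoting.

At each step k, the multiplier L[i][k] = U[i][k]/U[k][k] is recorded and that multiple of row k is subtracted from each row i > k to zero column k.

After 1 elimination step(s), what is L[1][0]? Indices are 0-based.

k=0: U[0][0]=2
  eliminate (1,0): mult=-1, new row 1: (0, -3, 0, 2); set L[1][0]=-1
  eliminate (2,0): mult=-3, new row 2: (0, 6, -2, -4); set L[2][0]=-3
  eliminate (3,0): mult=2, new row 3: (0, 9, 2, -5); set L[3][0]=2

L[1][0] = -1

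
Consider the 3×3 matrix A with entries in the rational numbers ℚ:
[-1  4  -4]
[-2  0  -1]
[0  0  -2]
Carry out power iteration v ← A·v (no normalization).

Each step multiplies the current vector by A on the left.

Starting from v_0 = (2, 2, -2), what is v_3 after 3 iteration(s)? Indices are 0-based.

v_0 = (2, 2, -2).
v_1 = A·v_0 = (14, -2, 4).
v_2 = A·v_1 = (-38, -32, -8).
v_3 = A·v_2 = (-58, 84, 16).

v_3 = (-58, 84, 16)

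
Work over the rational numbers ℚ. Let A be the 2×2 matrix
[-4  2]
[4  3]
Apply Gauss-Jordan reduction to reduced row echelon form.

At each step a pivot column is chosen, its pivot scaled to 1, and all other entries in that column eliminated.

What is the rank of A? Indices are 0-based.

rank = 2

pivot(0,0)=-4: scale R0 → (1, -1/2)
  clear (1,0): R1 −= (4)R0 → (0, 5)
pivot(1,1)=5: scale R1 → (0, 1)
  clear (0,1): R0 −= (-1/2)R1 → (1, 0)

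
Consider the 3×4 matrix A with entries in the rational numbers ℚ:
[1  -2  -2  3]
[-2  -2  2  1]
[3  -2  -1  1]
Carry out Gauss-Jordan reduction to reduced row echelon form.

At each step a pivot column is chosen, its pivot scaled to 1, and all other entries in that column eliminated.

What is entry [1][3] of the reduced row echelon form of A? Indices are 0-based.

pivot(0,0)=1: scale R0 → (1, -2, -2, 3)
  clear (1,0): R1 −= (-2)R0 → (0, -6, -2, 7)
  clear (2,0): R2 −= (3)R0 → (0, 4, 5, -8)
pivot(1,1)=-6: scale R1 → (0, 1, 1/3, -7/6)
  clear (0,1): R0 −= (-2)R1 → (1, 0, -4/3, 2/3)
  clear (2,1): R2 −= (4)R1 → (0, 0, 11/3, -10/3)
pivot(2,2)=11/3: scale R2 → (0, 0, 1, -10/11)
  clear (0,2): R0 −= (-4/3)R2 → (1, 0, 0, -6/11)
  clear (1,2): R1 −= (1/3)R2 → (0, 1, 0, -19/22)

M[1][3] = -19/22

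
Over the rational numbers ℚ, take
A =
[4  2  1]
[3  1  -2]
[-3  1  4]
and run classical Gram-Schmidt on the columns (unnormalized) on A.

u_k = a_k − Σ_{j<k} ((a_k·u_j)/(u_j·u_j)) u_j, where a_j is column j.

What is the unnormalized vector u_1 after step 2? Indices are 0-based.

Step 1: u_0 = a_0 = (4, 3, -3).
Step 2: u_1 = a_1 − (4/17)·u_0 = (18/17, 5/17, 29/17).

u_1 = (18/17, 5/17, 29/17)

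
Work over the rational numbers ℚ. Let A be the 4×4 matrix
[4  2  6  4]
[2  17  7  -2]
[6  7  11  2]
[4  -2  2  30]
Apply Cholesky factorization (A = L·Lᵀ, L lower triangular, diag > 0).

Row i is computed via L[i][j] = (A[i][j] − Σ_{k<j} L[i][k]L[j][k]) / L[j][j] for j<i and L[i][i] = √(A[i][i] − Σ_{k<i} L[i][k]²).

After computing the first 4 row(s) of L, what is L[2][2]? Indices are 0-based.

Step 1: L[0][0] = √(4) = 2.
  L[1][0] = (2) / L[0][0] = 1.
Step 2: L[1][1] = √(16) = 4.
  L[2][0] = (6) / L[0][0] = 3.
  L[2][1] = (4) / L[1][1] = 1.
Step 3: L[2][2] = √(1) = 1.
  L[3][0] = (4) / L[0][0] = 2.
  L[3][1] = (-4) / L[1][1] = -1.
  L[3][2] = (-3) / L[2][2] = -3.
Step 4: L[3][3] = √(16) = 4.

L[2][2] = 1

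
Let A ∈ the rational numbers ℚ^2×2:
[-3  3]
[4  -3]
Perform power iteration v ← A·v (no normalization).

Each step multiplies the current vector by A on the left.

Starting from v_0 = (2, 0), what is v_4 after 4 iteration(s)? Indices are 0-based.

v_4 = (1746, -2016)

v_0 = (2, 0).
v_1 = A·v_0 = (-6, 8).
v_2 = A·v_1 = (42, -48).
v_3 = A·v_2 = (-270, 312).
v_4 = A·v_3 = (1746, -2016).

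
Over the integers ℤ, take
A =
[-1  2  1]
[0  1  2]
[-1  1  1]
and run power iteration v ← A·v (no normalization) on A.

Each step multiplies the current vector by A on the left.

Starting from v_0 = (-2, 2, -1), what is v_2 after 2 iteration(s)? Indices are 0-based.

v_2 = (-2, 6, -2)

v_0 = (-2, 2, -1).
v_1 = A·v_0 = (5, 0, 3).
v_2 = A·v_1 = (-2, 6, -2).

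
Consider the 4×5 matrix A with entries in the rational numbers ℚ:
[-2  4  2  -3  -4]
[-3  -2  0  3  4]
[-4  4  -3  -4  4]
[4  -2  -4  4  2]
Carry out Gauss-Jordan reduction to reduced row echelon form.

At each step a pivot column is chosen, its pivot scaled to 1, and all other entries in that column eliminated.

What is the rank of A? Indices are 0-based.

rank = 4

step 1: normalize row 0 (÷-2) = (1, -2, -1, 3/2, 2)
  row 1: subtract -3×row0 = (0, -8, -3, 15/2, 10)
  row 2: subtract -4×row0 = (0, -4, -7, 2, 12)
  row 3: subtract 4×row0 = (0, 6, 0, -2, -6)
step 2: normalize row 1 (÷-8) = (0, 1, 3/8, -15/16, -5/4)
  row 0: subtract -2×row1 = (1, 0, -1/4, -3/8, -1/2)
  row 2: subtract -4×row1 = (0, 0, -11/2, -7/4, 7)
  row 3: subtract 6×row1 = (0, 0, -9/4, 29/8, 3/2)
step 3: normalize row 2 (÷-11/2) = (0, 0, 1, 7/22, -14/11)
  row 0: subtract -1/4×row2 = (1, 0, 0, -13/44, -9/11)
  row 1: subtract 3/8×row2 = (0, 1, 0, -93/88, -17/22)
  row 3: subtract -9/4×row2 = (0, 0, 0, 191/44, -15/11)
step 4: normalize row 3 (÷191/44) = (0, 0, 0, 1, -60/191)
  row 0: subtract -13/44×row3 = (1, 0, 0, 0, -174/191)
  row 1: subtract -93/88×row3 = (0, 1, 0, 0, -211/191)
  row 2: subtract 7/22×row3 = (0, 0, 1, 0, -224/191)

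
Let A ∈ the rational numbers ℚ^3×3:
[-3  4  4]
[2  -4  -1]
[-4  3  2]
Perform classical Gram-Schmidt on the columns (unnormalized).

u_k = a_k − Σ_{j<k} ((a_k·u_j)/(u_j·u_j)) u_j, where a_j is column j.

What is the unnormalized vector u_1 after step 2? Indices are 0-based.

u_1 = (20/29, -52/29, -41/29)

Step 1: u_0 = a_0 = (-3, 2, -4).
Step 2: u_1 = a_1 − (-32/29)·u_0 = (20/29, -52/29, -41/29).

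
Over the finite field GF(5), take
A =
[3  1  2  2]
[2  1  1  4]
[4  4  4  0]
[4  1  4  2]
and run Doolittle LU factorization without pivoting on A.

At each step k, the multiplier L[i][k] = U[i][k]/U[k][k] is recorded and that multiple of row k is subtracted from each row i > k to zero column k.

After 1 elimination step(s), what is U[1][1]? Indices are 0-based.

U[1][1] = 2

k=0: U[0][0]=3
  eliminate (1,0): mult=4, new row 1: (0, 2, 3, 1); set L[1][0]=4
  eliminate (2,0): mult=3, new row 2: (0, 1, 3, 4); set L[2][0]=3
  eliminate (3,0): mult=3, new row 3: (0, 3, 3, 1); set L[3][0]=3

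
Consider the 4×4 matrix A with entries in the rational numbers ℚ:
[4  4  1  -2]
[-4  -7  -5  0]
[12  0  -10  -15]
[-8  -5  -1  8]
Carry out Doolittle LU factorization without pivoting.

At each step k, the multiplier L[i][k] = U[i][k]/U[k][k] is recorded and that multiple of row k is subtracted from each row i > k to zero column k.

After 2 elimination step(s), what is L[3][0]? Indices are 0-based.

k=0: U[0][0]=4
  eliminate (1,0): mult=-1, new row 1: (0, -3, -4, -2); set L[1][0]=-1
  eliminate (2,0): mult=3, new row 2: (0, -12, -13, -9); set L[2][0]=3
  eliminate (3,0): mult=-2, new row 3: (0, 3, 1, 4); set L[3][0]=-2
k=1: U[1][1]=-3
  eliminate (2,1): mult=4, new row 2: (0, 0, 3, -1); set L[2][1]=4
  eliminate (3,1): mult=-1, new row 3: (0, 0, -3, 2); set L[3][1]=-1

L[3][0] = -2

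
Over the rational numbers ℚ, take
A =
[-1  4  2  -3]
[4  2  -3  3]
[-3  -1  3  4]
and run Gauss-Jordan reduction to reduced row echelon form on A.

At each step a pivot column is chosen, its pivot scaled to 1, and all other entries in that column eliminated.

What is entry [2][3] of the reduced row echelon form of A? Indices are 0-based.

M[2][3] = 117/11

step 1: normalize row 0 (÷-1) = (1, -4, -2, 3)
  row 1: subtract 4×row0 = (0, 18, 5, -9)
  row 2: subtract -3×row0 = (0, -13, -3, 13)
step 2: normalize row 1 (÷18) = (0, 1, 5/18, -1/2)
  row 0: subtract -4×row1 = (1, 0, -8/9, 1)
  row 2: subtract -13×row1 = (0, 0, 11/18, 13/2)
step 3: normalize row 2 (÷11/18) = (0, 0, 1, 117/11)
  row 0: subtract -8/9×row2 = (1, 0, 0, 115/11)
  row 1: subtract 5/18×row2 = (0, 1, 0, -38/11)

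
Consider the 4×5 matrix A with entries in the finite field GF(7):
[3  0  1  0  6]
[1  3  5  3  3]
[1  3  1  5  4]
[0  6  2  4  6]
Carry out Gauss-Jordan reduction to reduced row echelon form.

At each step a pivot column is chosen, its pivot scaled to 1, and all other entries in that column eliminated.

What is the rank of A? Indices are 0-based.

rank = 4

pivot(0,0)=3: scale R0 → (1, 0, 5, 0, 2)
  clear (1,0): R1 −= (1)R0 → (0, 3, 0, 3, 1)
  clear (2,0): R2 −= (1)R0 → (0, 3, 3, 5, 2)
pivot(1,1)=3: scale R1 → (0, 1, 0, 1, 5)
  clear (2,1): R2 −= (3)R1 → (0, 0, 3, 2, 1)
  clear (3,1): R3 −= (6)R1 → (0, 0, 2, 5, 4)
pivot(2,2)=3: scale R2 → (0, 0, 1, 3, 5)
  clear (0,2): R0 −= (5)R2 → (1, 0, 0, 6, 5)
  clear (3,2): R3 −= (2)R2 → (0, 0, 0, 6, 1)
pivot(3,3)=6: scale R3 → (0, 0, 0, 1, 6)
  clear (0,3): R0 −= (6)R3 → (1, 0, 0, 0, 4)
  clear (1,3): R1 −= (1)R3 → (0, 1, 0, 0, 6)
  clear (2,3): R2 −= (3)R3 → (0, 0, 1, 0, 1)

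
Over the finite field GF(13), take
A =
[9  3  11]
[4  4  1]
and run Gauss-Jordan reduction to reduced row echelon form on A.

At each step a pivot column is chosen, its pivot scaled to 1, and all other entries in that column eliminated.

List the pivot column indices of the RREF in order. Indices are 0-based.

pivot(0,0)=9: scale R0 → (1, 9, 7)
  clear (1,0): R1 −= (4)R0 → (0, 7, 12)
pivot(1,1)=7: scale R1 → (0, 1, 11)
  clear (0,1): R0 −= (9)R1 → (1, 0, 12)

pivot columns: 0, 1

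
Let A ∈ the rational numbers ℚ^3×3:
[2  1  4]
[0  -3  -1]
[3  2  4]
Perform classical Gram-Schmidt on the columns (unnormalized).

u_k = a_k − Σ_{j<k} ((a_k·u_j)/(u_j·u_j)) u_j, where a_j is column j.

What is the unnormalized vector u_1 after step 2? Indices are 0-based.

u_1 = (-3/13, -3, 2/13)

Step 1: u_0 = a_0 = (2, 0, 3).
Step 2: u_1 = a_1 − (8/13)·u_0 = (-3/13, -3, 2/13).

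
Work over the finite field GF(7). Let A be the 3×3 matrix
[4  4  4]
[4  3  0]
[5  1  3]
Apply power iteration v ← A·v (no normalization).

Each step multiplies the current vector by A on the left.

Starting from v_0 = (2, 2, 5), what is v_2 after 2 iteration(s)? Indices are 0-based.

v_2 = (0, 4, 2)

v_0 = (2, 2, 5).
v_1 = A·v_0 = (1, 0, 6).
v_2 = A·v_1 = (0, 4, 2).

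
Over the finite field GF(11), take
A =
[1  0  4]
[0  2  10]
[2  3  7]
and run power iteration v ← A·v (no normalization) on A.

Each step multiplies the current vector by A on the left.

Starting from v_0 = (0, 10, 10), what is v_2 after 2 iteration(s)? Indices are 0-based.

v_0 = (0, 10, 10).
v_1 = A·v_0 = (7, 10, 1).
v_2 = A·v_1 = (0, 8, 7).

v_2 = (0, 8, 7)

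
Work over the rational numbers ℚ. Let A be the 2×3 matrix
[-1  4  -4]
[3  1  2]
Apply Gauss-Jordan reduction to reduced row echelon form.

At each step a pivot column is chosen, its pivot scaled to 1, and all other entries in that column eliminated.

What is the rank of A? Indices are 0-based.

rank = 2

[1] R0 /= -1  ⇒  (1, -4, 4)
     R1 -= 3·R0  ⇒  (0, 13, -10)
[2] R1 /= 13  ⇒  (0, 1, -10/13)
     R0 -= -4·R1  ⇒  (1, 0, 12/13)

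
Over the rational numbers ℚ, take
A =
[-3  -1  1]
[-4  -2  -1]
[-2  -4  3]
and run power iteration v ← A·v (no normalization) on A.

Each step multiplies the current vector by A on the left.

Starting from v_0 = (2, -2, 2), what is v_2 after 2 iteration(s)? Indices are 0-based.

v_2 = (22, 10, 58)

v_0 = (2, -2, 2).
v_1 = A·v_0 = (-2, -6, 10).
v_2 = A·v_1 = (22, 10, 58).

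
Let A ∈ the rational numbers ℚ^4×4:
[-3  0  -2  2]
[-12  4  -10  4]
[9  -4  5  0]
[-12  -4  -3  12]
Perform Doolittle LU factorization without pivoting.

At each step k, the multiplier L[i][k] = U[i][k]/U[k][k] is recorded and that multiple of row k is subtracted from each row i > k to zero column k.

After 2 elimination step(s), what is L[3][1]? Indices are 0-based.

L[3][1] = -1

k=0: U[0][0]=-3
  eliminate (1,0): mult=4, new row 1: (0, 4, -2, -4); set L[1][0]=4
  eliminate (2,0): mult=-3, new row 2: (0, -4, -1, 6); set L[2][0]=-3
  eliminate (3,0): mult=4, new row 3: (0, -4, 5, 4); set L[3][0]=4
k=1: U[1][1]=4
  eliminate (2,1): mult=-1, new row 2: (0, 0, -3, 2); set L[2][1]=-1
  eliminate (3,1): mult=-1, new row 3: (0, 0, 3, 0); set L[3][1]=-1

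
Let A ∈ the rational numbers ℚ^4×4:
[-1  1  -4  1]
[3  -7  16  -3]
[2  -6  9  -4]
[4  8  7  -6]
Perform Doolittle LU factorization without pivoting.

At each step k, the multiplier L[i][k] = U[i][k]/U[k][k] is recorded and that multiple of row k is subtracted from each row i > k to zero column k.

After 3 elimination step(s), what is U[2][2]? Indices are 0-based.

U[2][2] = -3

[col 0] pivot -1
  R1 -= -3*R0 → (0, -4, 4, 0)  (L[1][0] := -3)
  R2 -= -2*R0 → (0, -4, 1, -2)  (L[2][0] := -2)
  R3 -= -4*R0 → (0, 12, -9, -2)  (L[3][0] := -4)
[col 1] pivot -4
  R2 -= 1*R1 → (0, 0, -3, -2)  (L[2][1] := 1)
  R3 -= -3*R1 → (0, 0, 3, -2)  (L[3][1] := -3)
[col 2] pivot -3
  R3 -= -1*R2 → (0, 0, 0, -4)  (L[3][2] := -1)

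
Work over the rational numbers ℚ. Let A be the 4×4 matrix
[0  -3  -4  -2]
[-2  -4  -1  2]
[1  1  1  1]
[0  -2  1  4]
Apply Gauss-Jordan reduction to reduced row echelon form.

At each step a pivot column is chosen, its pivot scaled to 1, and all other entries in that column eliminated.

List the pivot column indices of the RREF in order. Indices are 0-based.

[1] R0 <-> R1
[1] R0 /= -2  ⇒  (1, 2, 1/2, -1)
     R2 -= 1·R0  ⇒  (0, -1, 1/2, 2)
[2] R1 /= -3  ⇒  (0, 1, 4/3, 2/3)
     R0 -= 2·R1  ⇒  (1, 0, -13/6, -7/3)
     R2 -= -1·R1  ⇒  (0, 0, 11/6, 8/3)
     R3 -= -2·R1  ⇒  (0, 0, 11/3, 16/3)
[3] R2 /= 11/6  ⇒  (0, 0, 1, 16/11)
     R0 -= -13/6·R2  ⇒  (1, 0, 0, 9/11)
     R1 -= 4/3·R2  ⇒  (0, 1, 0, -14/11)
     R3 -= 11/3·R2  ⇒  (0, 0, 0, 0)
column 3 empty below row 3

pivot columns: 0, 1, 2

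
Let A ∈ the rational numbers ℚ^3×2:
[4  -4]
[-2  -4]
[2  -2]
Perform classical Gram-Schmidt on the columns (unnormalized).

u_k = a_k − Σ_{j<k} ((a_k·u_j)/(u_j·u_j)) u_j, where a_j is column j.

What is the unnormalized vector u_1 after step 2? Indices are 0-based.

u_1 = (-2, -5, -1)

Step 1: u_0 = a_0 = (4, -2, 2).
Step 2: u_1 = a_1 − (-1/2)·u_0 = (-2, -5, -1).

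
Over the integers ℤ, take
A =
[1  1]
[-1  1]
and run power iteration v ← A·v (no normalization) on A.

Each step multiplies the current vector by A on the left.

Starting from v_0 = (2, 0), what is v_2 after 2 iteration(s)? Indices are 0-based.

v_0 = (2, 0).
v_1 = A·v_0 = (2, -2).
v_2 = A·v_1 = (0, -4).

v_2 = (0, -4)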